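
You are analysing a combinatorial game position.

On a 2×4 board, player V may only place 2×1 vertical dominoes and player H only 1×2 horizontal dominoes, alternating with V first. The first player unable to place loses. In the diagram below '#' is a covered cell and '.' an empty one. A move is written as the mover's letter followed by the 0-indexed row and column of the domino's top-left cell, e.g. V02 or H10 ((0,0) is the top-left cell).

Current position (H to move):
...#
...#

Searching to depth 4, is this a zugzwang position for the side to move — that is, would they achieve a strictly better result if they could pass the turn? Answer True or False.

p1 H@[...#/...#]: H00[##.#/...#]+1* H01[.###/...#]+1 H10[...#/##.#]+1 H11[...#/.###]+1
p2 V@[##.#/...#]: V02[####/..##]-1*
p3 H@[####/..##]: H10[####/####]+1*
p4 V@[####/####] terminal -1; root [...#/...#] d4
suppose H passes — search the same position with V to move:
pass> p1 V@[...#/...#]: V00[#..#/#..#]-1 V01[.#.#/.#.#]+1* V02[..##/..##]-1
pass> p2 H@[.#.#/.#.#] terminal -1; root [...#/...#] d4
for H: play +1, pass -1

zugzwang(...#/...#, H) = False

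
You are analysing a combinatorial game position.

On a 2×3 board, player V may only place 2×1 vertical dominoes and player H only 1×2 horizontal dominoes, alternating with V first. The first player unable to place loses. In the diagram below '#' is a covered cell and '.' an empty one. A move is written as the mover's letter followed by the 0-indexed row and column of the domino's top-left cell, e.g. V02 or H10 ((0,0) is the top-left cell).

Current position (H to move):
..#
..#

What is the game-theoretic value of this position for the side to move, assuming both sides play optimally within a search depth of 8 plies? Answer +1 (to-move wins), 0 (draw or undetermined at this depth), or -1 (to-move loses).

value(..#/..#, H) = +1

p1 H@[..#/..#]: H00[###/..#]+1* H10[..#/###]+1
p2 V@[###/..#] terminal -1; root [..#/..#] d8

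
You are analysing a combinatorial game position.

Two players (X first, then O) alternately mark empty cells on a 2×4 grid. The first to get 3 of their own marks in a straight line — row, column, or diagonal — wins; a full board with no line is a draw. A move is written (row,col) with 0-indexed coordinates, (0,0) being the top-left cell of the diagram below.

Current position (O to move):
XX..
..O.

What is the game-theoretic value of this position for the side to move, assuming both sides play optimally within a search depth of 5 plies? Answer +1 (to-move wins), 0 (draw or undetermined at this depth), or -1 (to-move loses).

value(XX../..O., O) = 0

[XX../..O.] O move#1: (0,2):+0/XXO./..O.*, (0,3):-1/XX.O/..O., (1,0):-1/XX../O.O., (1,1):-1/XX../.OO., (1,3):-1/XX../..OO
[XXO./..O.] X move#2: (0,3):-1/XXOX/..O., (1,0):+0/XXO./X.O.*, (1,1):+0/XXO./.XO., (1,3):+0/XXO./..OX
[XXO./X.O.] O move#3: (0,3):+0/XXOO/X.O.*, (1,1):+0/XXO./XOO., (1,3):+0/XXO./X.OO
[XXOO/X.O.] X move#4: (1,1):+0/XXOO/XXO.*, (1,3):+0/XXOO/X.OX
[XXOO/XXO.] O move#5: (1,3):+0/XXOO/XXOO*
[XXOO/XXOO] end (terminal +0, X#6); searched XX../..O. to 5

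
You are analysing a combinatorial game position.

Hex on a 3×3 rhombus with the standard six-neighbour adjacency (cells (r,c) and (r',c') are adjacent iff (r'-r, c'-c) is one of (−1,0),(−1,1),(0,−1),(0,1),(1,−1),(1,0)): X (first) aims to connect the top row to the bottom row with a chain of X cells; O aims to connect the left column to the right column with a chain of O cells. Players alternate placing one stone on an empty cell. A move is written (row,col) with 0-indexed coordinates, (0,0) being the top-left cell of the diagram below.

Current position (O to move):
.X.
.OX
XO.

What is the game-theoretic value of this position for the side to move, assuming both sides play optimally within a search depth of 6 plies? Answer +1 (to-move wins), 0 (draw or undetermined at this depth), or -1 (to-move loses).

[.X./.OX/XO.] O move#1: (0,0):-1/OX./.OX/XO., (0,2):-1/.XO/.OX/XO., (1,0):+1/.X./OOX/XO.*, (2,2):-1/.X./.OX/XOO
[.X./OOX/XO.] X move#2: (0,0):-1/XX./OOX/XO.*, (0,2):-1/.XX/OOX/XO., (2,2):-1/.X./OOX/XOX
[XX./OOX/XO.] O move#3: (0,2):+1/XXO/OOX/XO.*, (2,2):+1/XX./OOX/XOO
[XXO/OOX/XO.] end (terminal -1, X#4); searched .X./.OX/XO. to 6

value(.X./.OX/XO., O) = +1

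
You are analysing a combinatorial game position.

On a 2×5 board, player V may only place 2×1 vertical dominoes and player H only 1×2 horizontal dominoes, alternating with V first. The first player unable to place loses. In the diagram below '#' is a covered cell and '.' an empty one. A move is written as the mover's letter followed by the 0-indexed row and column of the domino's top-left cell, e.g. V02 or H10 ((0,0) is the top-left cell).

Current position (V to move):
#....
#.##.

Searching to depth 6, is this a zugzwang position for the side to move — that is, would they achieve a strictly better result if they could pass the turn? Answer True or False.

p1 V@[#..../#.##.]: V01[##.../####.]-1* V04[#...#/#.###]-1
p2 H@[##.../####.]: H02[####./####.]-1 H03[##.##/####.]+1*
p3 V@[##.##/####.] terminal -1; root [#..../#.##.] d6
pass branch (H moves first from the same position):
  | p1 H@[#..../#.##.]: H01[###../#.##.]-1* H02[#.##./#.##.]-1 H03[#..##/#.##.]-1
  | p2 V@[###../#.##.]: V04[###.#/#.###]+1*
  | p3 H@[###.#/#.###] terminal -1; root [#..../#.##.] d6
V moving scores -1; V passing scores +1

zugzwang(#..../#.##., V) = True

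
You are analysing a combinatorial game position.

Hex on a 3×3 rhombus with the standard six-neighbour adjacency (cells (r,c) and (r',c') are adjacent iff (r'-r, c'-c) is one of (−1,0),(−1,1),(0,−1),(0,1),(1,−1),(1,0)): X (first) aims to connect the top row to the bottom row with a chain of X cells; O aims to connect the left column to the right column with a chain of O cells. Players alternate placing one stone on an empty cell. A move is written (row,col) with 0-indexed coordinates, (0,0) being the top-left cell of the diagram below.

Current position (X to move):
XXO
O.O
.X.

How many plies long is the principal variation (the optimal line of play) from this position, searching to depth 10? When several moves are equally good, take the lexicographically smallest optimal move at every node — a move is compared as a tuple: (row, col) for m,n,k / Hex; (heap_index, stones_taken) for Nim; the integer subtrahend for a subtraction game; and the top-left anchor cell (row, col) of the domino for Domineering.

PV length from [XXO/O.O/.X.]: 1 ply

[XXO/O.O/.X.] X move#1: (1,1):+1/XXO/OXO/.X.*, (2,0):-1/XXO/O.O/XX., (2,2):-1/XXO/O.O/.XX
[XXO/OXO/.X.] end (terminal -1, O#2); searched XXO/O.O/.X. to 10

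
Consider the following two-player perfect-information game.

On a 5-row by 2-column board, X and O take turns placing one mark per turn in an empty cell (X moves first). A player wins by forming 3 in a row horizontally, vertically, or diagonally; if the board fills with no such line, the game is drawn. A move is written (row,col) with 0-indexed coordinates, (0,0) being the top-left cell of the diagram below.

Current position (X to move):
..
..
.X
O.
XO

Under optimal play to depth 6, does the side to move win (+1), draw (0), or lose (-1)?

ply 1, X at ../../.X/O./XO | (0,0)=+0→X./../.X/O./XO; (0,1)=+0→.X/../.X/O./XO; (1,0)=+0→../X./.X/O./XO; (1,1)=+1→../.X/.X/O./XO*; (2,0)=+0→../../XX/O./XO; (3,1)=+0→../../.X/OX/XO
ply 2, O at ../.X/.X/O./XO | (0,0)=-1→O./.X/.X/O./XO*; (0,1)=-1→.O/.X/.X/O./XO; (1,0)=-1→../OX/.X/O./XO; (2,0)=-1→../.X/OX/O./XO; (3,1)=-1→../.X/.X/OO/XO
ply 3, X at O./.X/.X/O./XO | (0,1)=+1→OX/.X/.X/O./XO*; (1,0)=+1→O./XX/.X/O./XO; (2,0)=+1→O./.X/XX/O./XO; (3,1)=+1→O./.X/.X/OX/XO
ply 4: OX/.X/.X/O./XO is terminal -1 (O); from ../../.X/O./XO depth 6

value(../../.X/O./XO, X) = +1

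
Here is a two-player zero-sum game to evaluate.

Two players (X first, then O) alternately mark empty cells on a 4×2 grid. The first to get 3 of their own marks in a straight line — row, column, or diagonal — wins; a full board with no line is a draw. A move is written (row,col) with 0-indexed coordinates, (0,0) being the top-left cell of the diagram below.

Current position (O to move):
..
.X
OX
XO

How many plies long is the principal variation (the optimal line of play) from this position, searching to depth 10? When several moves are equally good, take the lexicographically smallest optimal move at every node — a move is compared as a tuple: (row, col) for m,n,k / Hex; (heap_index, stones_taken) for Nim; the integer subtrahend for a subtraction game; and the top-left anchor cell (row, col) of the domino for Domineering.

PV length from [../.X/OX/XO]: 3 plies

p1 O@[../.X/OX/XO]: (0,0)[O./.X/OX/XO]-1 (0,1)[.O/.X/OX/XO]+0* (1,0)[../OX/OX/XO]-1
p2 X@[.O/.X/OX/XO]: (0,0)[XO/.X/OX/XO]+0* (1,0)[.O/XX/OX/XO]+0
p3 O@[XO/.X/OX/XO]: (1,0)[XO/OX/OX/XO]+0*
p4 X@[XO/OX/OX/XO] terminal +0; root [../.X/OX/XO] d10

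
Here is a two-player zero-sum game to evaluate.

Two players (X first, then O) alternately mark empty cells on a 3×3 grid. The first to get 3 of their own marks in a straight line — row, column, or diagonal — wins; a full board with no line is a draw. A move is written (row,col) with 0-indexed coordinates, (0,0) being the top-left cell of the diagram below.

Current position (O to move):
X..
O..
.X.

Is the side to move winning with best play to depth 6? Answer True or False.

ply 1, O at X../O../.X. | (0,1)=-1→XO./O../.X.; (0,2)=-1→X.O/O../.X.; (1,1)=+0→X../OO./.X.*; (1,2)=-1→X../O.O/.X.; (2,0)=-1→X../O../OX.; (2,2)=-1→X../O../.XO
ply 2, X at X../OO./.X. | (0,1)=-1→XX./OO./.X.; (0,2)=-1→X.X/OO./.X.; (1,2)=+0→X../OOX/.X.*; (2,0)=-1→X../OO./XX.; (2,2)=-1→X../OO./.XX
ply 3, O at X../OOX/.X. | (0,1)=-1→XO./OOX/.X.; (0,2)=+0→X.O/OOX/.X.*; (2,0)=-1→X../OOX/OX.; (2,2)=+0→X../OOX/.XO
ply 4, X at X.O/OOX/.X. | (0,1)=-1→XXO/OOX/.X.; (2,0)=+0→X.O/OOX/XX.*; (2,2)=-1→X.O/OOX/.XX
ply 5, O at X.O/OOX/XX. | (0,1)=-1→XOO/OOX/XX.; (2,2)=+0→X.O/OOX/XXO*
ply 6, X at X.O/OOX/XXO | (0,1)=+0→XXO/OOX/XXO*
ply 7: XXO/OOX/XXO is terminal +0 (O); from X../O../.X. depth 6

O winning at [X../O../.X.]: False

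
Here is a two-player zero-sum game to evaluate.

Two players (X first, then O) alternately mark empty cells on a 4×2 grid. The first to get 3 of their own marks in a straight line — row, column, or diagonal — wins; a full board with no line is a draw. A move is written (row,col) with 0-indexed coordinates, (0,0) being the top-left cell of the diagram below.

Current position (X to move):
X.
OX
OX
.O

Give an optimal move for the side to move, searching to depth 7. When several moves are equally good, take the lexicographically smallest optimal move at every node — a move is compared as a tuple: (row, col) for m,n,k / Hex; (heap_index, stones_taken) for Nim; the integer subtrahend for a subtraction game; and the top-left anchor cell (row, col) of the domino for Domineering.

ply 1, X at X./OX/OX/.O | (0,1)=+1→XX/OX/OX/.O*; (3,0)=+0→X./OX/OX/XO
ply 2: XX/OX/OX/.O is terminal -1 (O); from X./OX/OX/.O depth 7

X's best at [X./OX/OX/.O]: (0,1)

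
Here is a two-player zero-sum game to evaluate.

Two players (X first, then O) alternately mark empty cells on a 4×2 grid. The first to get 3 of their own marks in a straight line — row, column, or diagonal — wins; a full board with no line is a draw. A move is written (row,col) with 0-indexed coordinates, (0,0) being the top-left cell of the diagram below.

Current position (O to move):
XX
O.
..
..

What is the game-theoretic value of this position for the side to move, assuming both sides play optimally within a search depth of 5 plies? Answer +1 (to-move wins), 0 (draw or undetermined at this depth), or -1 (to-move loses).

value(XX/O./../.., O) = 0

ply 1, O at XX/O./../.. | (1,1)=+0→XX/OO/../..*; (2,0)=+0→XX/O./O./..; (2,1)=+0→XX/O./.O/..; (3,0)=+0→XX/O./../O.; (3,1)=+0→XX/O./../.O
ply 2, X at XX/OO/../.. | (2,0)=+0→XX/OO/X./..*; (2,1)=+0→XX/OO/.X/..; (3,0)=+0→XX/OO/../X.; (3,1)=+0→XX/OO/../.X
ply 3, O at XX/OO/X./.. | (2,1)=+0→XX/OO/XO/..*; (3,0)=+0→XX/OO/X./O.; (3,1)=+0→XX/OO/X./.O
ply 4, X at XX/OO/XO/.. | (3,0)=-1→XX/OO/XO/X.; (3,1)=+0→XX/OO/XO/.X*
ply 5, O at XX/OO/XO/.X | (3,0)=+0→XX/OO/XO/OX*
ply 6: XX/OO/XO/OX is terminal +0 (X); from XX/O./../.. depth 5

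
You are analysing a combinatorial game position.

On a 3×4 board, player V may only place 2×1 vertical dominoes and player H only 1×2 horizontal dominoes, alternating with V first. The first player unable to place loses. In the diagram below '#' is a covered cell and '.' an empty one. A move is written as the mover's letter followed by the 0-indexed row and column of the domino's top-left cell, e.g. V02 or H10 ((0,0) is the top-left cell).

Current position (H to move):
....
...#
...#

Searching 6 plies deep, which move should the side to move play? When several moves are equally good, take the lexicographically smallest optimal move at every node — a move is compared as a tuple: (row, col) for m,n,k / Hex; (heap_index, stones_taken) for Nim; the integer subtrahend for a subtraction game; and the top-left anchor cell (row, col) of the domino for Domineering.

[..../...#/...#] H move#1: H00:-1/##../...#/...#, H01:-1/.##./...#/...#, H02:-1/..##/...#/...#, H10:+1/..../##.#/...#*, H11:+1/..../.###/...#, H20:-1/..../...#/##.#, H21:-1/..../...#/.###
[..../##.#/...#] V move#2: V02:-1/..#./####/...#*, V12:-1/..../####/..##
[..#./####/...#] H move#3: H00:+1/###./####/...#*, H20:+1/..#./####/##.#, H21:+1/..#./####/.###
[###./####/...#] end (terminal -1, V#4); searched ..../...#/...# to 6

H's best at [..../...#/...#]: H10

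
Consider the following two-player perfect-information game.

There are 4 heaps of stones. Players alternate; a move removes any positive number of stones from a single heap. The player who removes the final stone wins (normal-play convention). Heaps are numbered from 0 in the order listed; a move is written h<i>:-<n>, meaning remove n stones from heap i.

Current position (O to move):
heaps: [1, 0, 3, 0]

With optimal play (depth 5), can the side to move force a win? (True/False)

p1 O@[(1,0,3,0)]: h0:-1[(0,0,3,0)]-1 h2:-1[(1,0,2,0)]-1 h2:-2[(1,0,1,0)]+1* h2:-3[(1,0,0,0)]-1
p2 X@[(1,0,1,0)]: h0:-1[(0,0,1,0)]-1* h2:-1[(1,0,0,0)]-1
p3 O@[(0,0,1,0)]: h2:-1[(0,0,0,0)]+1*
p4 X@[(0,0,0,0)] terminal -1; root [(1,0,3,0)] d5

O winning at [(1,0,3,0)]: True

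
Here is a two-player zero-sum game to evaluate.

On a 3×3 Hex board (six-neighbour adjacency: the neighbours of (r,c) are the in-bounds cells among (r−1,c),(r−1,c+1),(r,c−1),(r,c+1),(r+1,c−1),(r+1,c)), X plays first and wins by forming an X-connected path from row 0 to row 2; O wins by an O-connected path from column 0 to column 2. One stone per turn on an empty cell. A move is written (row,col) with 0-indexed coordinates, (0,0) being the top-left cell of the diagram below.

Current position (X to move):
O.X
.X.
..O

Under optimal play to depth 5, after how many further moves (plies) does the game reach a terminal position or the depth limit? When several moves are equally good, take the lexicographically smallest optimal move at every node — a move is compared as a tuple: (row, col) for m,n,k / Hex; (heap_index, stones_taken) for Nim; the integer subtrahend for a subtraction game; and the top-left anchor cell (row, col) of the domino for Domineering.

ply 1, X at O.X/.X./..O | (0,1)=+1→OXX/.X./..O*; (1,0)=+1→O.X/XX./..O; (1,2)=+1→O.X/.XX/..O; (2,0)=+1→O.X/.X./X.O; (2,1)=+1→O.X/.X./.XO
ply 2, O at OXX/.X./..O | (1,0)=-1→OXX/OX./..O*; (1,2)=-1→OXX/.XO/..O; (2,0)=-1→OXX/.X./O.O; (2,1)=-1→OXX/.X./.OO
ply 3, X at OXX/OX./..O | (1,2)=+1→OXX/OXX/..O*; (2,0)=+1→OXX/OX./X.O; (2,1)=+1→OXX/OX./.XO
ply 4, O at OXX/OXX/..O | (2,0)=-1→OXX/OXX/O.O*; (2,1)=-1→OXX/OXX/.OO
ply 5, X at OXX/OXX/O.O | (2,1)=+1→OXX/OXX/OXO*
ply 6: OXX/OXX/OXO is terminal -1 (O); from O.X/.X./..O depth 5

PV length from [O.X/.X./..O]: 5 plies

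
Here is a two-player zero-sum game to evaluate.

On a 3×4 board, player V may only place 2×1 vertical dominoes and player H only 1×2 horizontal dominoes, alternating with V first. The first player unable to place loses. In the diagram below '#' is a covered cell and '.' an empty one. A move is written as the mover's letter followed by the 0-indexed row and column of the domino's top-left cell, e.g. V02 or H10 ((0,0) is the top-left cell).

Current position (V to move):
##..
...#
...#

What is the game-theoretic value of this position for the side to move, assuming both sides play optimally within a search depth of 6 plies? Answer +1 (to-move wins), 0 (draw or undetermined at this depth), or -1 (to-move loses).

value(##../...#/...#, V) = +1

p1 V@[##../...#/...#]: V02[###./..##/...#]-1 V10[##../#..#/#..#]-1 V11[##../.#.#/.#.#]+1* V12[##../..##/..##]-1
p2 H@[##../.#.#/.#.#]: H02[####/.#.#/.#.#]-1*
p3 V@[####/.#.#/.#.#]: V10[####/##.#/##.#]+1* V12[####/.###/.###]+1
p4 H@[####/##.#/##.#] terminal -1; root [##../...#/...#] d6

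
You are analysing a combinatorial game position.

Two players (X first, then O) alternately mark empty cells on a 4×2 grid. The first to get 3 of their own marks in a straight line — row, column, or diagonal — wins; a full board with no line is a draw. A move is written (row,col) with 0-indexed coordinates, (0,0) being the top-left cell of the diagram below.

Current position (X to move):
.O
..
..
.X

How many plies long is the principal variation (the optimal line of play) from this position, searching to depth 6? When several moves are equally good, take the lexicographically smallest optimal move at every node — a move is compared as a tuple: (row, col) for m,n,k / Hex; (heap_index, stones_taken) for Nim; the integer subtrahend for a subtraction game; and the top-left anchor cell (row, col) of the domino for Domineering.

[.O/../../.X] X move#1: (0,0):+0/XO/../../.X*, (1,0):+0/.O/X./../.X, (1,1):+0/.O/.X/../.X, (2,0):+0/.O/../X./.X, (2,1):+0/.O/../.X/.X, (3,0):+0/.O/../../XX
[XO/../../.X] O move#2: (1,0):+0/XO/O./../.X*, (1,1):+0/XO/.O/../.X, (2,0):+0/XO/../O./.X, (2,1):+0/XO/../.O/.X, (3,0):+0/XO/../../OX
[XO/O./../.X] X move#3: (1,1):+0/XO/OX/../.X*, (2,0):+0/XO/O./X./.X, (2,1):+0/XO/O./.X/.X, (3,0):+0/XO/O./../XX
[XO/OX/../.X] O move#4: (2,0):-1/XO/OX/O./.X, (2,1):+0/XO/OX/.O/.X*, (3,0):-1/XO/OX/../OX
[XO/OX/.O/.X] X move#5: (2,0):+0/XO/OX/XO/.X*, (3,0):+0/XO/OX/.O/XX
[XO/OX/XO/.X] O move#6: (3,0):+0/XO/OX/XO/OX*
[XO/OX/XO/OX] end (terminal +0, X#7); searched .O/../../.X to 6

PV length from [.O/../../.X]: 6 plies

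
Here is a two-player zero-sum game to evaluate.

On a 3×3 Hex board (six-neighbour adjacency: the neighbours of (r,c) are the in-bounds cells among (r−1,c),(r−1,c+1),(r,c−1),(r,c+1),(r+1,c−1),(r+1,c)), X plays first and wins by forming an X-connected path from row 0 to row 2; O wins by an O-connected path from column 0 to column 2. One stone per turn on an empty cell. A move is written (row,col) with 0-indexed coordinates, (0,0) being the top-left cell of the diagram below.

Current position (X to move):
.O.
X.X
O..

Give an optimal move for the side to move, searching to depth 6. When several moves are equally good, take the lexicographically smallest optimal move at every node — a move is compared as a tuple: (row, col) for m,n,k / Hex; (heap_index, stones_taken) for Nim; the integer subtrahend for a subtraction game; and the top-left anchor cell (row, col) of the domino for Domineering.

X's best at [.O./X.X/O..]: (0,0)

ply 1, X at .O./X.X/O.. | (0,0)=+1→XO./X.X/O..*; (0,2)=+1→.OX/X.X/O..; (1,1)=+1→.O./XXX/O..; (2,1)=-1→.O./X.X/OX.; (2,2)=-1→.O./X.X/O.X
ply 2, O at XO./X.X/O.. | (0,2)=-1→XOO/X.X/O..*; (1,1)=-1→XO./XOX/O..; (2,1)=-1→XO./X.X/OO.; (2,2)=-1→XO./X.X/O.O
ply 3, X at XOO/X.X/O.. | (1,1)=+1→XOO/XXX/O..*; (2,1)=-1→XOO/X.X/OX.; (2,2)=-1→XOO/X.X/O.X
ply 4, O at XOO/XXX/O.. | (2,1)=-1→XOO/XXX/OO.*; (2,2)=-1→XOO/XXX/O.O
ply 5, X at XOO/XXX/OO. | (2,2)=+1→XOO/XXX/OOX*
ply 6: XOO/XXX/OOX is terminal -1 (O); from .O./X.X/O.. depth 6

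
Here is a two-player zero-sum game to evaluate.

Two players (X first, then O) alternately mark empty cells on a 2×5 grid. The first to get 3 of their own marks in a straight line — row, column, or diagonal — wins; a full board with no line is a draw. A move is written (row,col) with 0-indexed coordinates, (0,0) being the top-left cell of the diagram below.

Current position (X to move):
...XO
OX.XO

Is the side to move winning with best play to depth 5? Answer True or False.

X winning at [...XO/OX.XO]: True

[...XO/OX.XO] X move#1: (0,0):+0/X..XO/OX.XO, (0,1):+1/.X.XO/OX.XO*, (0,2):+1/..XXO/OX.XO, (1,2):+1/...XO/OXXXO
[.X.XO/OX.XO] O move#2: (0,0):-1/OX.XO/OX.XO*, (0,2):-1/.XOXO/OX.XO, (1,2):-1/.X.XO/OXOXO
[OX.XO/OX.XO] X move#3: (0,2):+1/OXXXO/OX.XO*, (1,2):+1/OX.XO/OXXXO
[OXXXO/OX.XO] end (terminal -1, O#4); searched ...XO/OX.XO to 5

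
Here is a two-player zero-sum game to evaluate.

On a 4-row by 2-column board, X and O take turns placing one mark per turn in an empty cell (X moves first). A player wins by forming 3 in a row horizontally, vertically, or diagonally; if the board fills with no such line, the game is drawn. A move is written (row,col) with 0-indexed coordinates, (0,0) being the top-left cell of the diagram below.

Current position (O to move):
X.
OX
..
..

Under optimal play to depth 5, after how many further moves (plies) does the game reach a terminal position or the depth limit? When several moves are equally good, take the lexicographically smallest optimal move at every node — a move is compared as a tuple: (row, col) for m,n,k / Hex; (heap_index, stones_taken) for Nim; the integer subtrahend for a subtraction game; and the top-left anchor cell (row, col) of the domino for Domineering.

PV length from [X./OX/../..]: 5 plies

p1 O@[X./OX/../..]: (0,1)[XO/OX/../..]+0* (2,0)[X./OX/O./..]+0 (2,1)[X./OX/.O/..]+0 (3,0)[X./OX/../O.]+0 (3,1)[X./OX/../.O]+0
p2 X@[XO/OX/../..]: (2,0)[XO/OX/X./..]+0* (2,1)[XO/OX/.X/..]+0 (3,0)[XO/OX/../X.]+0 (3,1)[XO/OX/../.X]+0
p3 O@[XO/OX/X./..]: (2,1)[XO/OX/XO/..]+0* (3,0)[XO/OX/X./O.]+0 (3,1)[XO/OX/X./.O]+0
p4 X@[XO/OX/XO/..]: (3,0)[XO/OX/XO/X.]+0* (3,1)[XO/OX/XO/.X]+0
p5 O@[XO/OX/XO/X.]: (3,1)[XO/OX/XO/XO]+0*
p6 X@[XO/OX/XO/XO] terminal +0; root [X./OX/../..] d5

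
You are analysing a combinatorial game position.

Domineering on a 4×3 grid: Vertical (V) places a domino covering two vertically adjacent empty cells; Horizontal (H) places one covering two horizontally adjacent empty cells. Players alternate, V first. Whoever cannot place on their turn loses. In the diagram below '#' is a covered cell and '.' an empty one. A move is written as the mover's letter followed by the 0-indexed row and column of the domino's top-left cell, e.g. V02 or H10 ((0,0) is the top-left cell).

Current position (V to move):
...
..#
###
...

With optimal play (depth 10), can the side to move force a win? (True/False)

ply 1, V at .../..#/###/... | V00=-1→#../#.#/###/...; V01=+1→.#./.##/###/...*
ply 2, H at .#./.##/###/... | H30=-1→.#./.##/###/##.*; H31=-1→.#./.##/###/.##
ply 3, V at .#./.##/###/##. | V00=+1→##./###/###/##.*
ply 4: ##./###/###/##. is terminal -1 (H); from .../..#/###/... depth 10

V winning at [.../..#/###/...]: True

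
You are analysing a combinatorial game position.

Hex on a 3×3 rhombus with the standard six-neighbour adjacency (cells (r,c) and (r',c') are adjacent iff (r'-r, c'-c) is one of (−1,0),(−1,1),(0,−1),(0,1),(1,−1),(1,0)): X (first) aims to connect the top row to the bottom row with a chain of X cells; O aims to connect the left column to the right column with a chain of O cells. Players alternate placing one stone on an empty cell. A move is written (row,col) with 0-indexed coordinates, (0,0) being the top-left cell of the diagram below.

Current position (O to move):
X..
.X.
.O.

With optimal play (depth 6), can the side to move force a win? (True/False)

O winning at [X../.X./.O.]: True

[X../.X./.O.] O move#1: (0,1):-1/XO./.X./.O., (0,2):-1/X.O/.X./.O., (1,0):-1/X../OX./.O., (1,2):-1/X../.XO/.O., (2,0):+1/X../.X./OO.*, (2,2):-1/X../.X./.OO
[X../.X./OO.] X move#2: (0,1):-1/XX./.X./OO.*, (0,2):-1/X.X/.X./OO., (1,0):-1/X../XX./OO., (1,2):-1/X../.XX/OO., (2,2):-1/X../.X./OOX
[XX./.X./OO.] O move#3: (0,2):+1/XXO/.X./OO.*, (1,0):+1/XX./OX./OO., (1,2):+1/XX./.XO/OO., (2,2):+1/XX./.X./OOO
[XXO/.X./OO.] X move#4: (1,0):-1/XXO/XX./OO.*, (1,2):-1/XXO/.XX/OO., (2,2):-1/XXO/.X./OOX
[XXO/XX./OO.] O move#5: (1,2):+1/XXO/XXO/OO.*, (2,2):+1/XXO/XX./OOO
[XXO/XXO/OO.] end (terminal -1, X#6); searched X../.X./.O. to 6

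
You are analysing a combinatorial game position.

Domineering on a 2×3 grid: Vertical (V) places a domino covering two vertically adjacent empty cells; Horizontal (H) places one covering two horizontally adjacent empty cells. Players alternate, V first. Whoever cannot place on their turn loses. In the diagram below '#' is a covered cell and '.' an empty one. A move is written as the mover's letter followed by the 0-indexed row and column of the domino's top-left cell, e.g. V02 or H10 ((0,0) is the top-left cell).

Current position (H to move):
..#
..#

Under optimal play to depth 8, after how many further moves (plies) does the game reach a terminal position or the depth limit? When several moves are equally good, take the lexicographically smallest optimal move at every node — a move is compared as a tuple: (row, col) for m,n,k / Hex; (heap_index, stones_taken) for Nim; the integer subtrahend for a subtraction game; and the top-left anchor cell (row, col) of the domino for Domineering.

[..#/..#] H move#1: H00:+1/###/..#*, H10:+1/..#/###
[###/..#] end (terminal -1, V#2); searched ..#/..# to 8

PV length from [..#/..#]: 1 ply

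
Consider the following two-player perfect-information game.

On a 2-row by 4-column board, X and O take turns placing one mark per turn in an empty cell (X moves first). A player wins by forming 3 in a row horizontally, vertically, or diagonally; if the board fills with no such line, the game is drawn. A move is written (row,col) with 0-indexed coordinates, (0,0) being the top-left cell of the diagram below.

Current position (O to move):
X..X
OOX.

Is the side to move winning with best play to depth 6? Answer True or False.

ply 1, O at X..X/OOX. | (0,1)=+0→XO.X/OOX.*; (0,2)=+0→X.OX/OOX.; (1,3)=+0→X..X/OOXO
ply 2, X at XO.X/OOX. | (0,2)=+0→XOXX/OOX.*; (1,3)=+0→XO.X/OOXX
ply 3, O at XOXX/OOX. | (1,3)=+0→XOXX/OOXO*
ply 4: XOXX/OOXO is terminal +0 (X); from X..X/OOX. depth 6

O winning at [X..X/OOX.]: False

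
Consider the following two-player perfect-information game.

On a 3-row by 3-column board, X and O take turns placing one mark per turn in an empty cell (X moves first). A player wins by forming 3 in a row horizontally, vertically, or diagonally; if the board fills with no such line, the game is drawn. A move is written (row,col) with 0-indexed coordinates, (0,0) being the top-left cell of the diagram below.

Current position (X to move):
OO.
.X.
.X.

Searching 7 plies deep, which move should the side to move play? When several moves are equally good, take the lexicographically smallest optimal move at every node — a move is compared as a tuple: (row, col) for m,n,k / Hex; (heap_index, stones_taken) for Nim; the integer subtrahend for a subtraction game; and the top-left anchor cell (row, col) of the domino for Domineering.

X's best at [OO./.X./.X.]: (0,2)

ply 1, X at OO./.X./.X. | (0,2)=+0→OOX/.X./.X.*; (1,0)=-1→OO./XX./.X.; (1,2)=-1→OO./.XX/.X.; (2,0)=-1→OO./.X./XX.; (2,2)=-1→OO./.X./.XX
ply 2, O at OOX/.X./.X. | (1,0)=-1→OOX/OX./.X.; (1,2)=-1→OOX/.XO/.X.; (2,0)=+0→OOX/.X./OX.*; (2,2)=-1→OOX/.X./.XO
ply 3, X at OOX/.X./OX. | (1,0)=+0→OOX/XX./OX.*; (1,2)=-1→OOX/.XX/OX.; (2,2)=-1→OOX/.X./OXX
ply 4, O at OOX/XX./OX. | (1,2)=+0→OOX/XXO/OX.*; (2,2)=-1→OOX/XX./OXO
ply 5, X at OOX/XXO/OX. | (2,2)=+0→OOX/XXO/OXX*
ply 6: OOX/XXO/OXX is terminal +0 (O); from OO./.X./.X. depth 7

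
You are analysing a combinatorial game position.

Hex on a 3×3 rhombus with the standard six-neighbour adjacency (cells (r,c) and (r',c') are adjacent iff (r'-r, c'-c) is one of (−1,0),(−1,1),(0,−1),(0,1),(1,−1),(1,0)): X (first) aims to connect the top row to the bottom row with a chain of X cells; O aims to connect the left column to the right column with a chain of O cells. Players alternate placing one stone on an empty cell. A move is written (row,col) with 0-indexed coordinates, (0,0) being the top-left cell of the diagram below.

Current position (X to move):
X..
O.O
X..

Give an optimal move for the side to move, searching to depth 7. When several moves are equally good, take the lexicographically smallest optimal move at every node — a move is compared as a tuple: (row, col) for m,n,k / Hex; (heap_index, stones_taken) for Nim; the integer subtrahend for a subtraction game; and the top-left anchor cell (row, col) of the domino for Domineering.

X's best at [X../O.O/X..]: (1,1)

ply 1, X at X../O.O/X.. | (0,1)=-1→XX./O.O/X..; (0,2)=-1→X.X/O.O/X..; (1,1)=+1→X../OXO/X..*; (2,1)=-1→X../O.O/XX.; (2,2)=-1→X../O.O/X.X
ply 2, O at X../OXO/X.. | (0,1)=-1→XO./OXO/X..*; (0,2)=-1→X.O/OXO/X..; (2,1)=-1→X../OXO/XO.; (2,2)=-1→X../OXO/X.O
ply 3, X at XO./OXO/X.. | (0,2)=+1→XOX/OXO/X..*; (2,1)=-1→XO./OXO/XX.; (2,2)=-1→XO./OXO/X.X
ply 4: XOX/OXO/X.. is terminal -1 (O); from X../O.O/X.. depth 7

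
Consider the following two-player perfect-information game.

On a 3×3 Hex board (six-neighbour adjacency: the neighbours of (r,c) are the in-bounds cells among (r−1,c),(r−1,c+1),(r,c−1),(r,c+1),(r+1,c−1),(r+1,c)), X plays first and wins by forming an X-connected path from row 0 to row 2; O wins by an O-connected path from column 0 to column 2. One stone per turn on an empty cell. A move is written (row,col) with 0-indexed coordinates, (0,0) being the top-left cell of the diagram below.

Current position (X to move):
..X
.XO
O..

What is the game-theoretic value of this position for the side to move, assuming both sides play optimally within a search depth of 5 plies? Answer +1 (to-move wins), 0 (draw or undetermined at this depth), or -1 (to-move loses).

p1 X@[..X/.XO/O..]: (0,0)[X.X/.XO/O..]-1 (0,1)[.XX/.XO/O..]-1 (1,0)[..X/XXO/O..]-1 (2,1)[..X/.XO/OX.]+1* (2,2)[..X/.XO/O.X]-1
p2 O@[..X/.XO/OX.] terminal -1; root [..X/.XO/O..] d5

value(..X/.XO/O.., X) = +1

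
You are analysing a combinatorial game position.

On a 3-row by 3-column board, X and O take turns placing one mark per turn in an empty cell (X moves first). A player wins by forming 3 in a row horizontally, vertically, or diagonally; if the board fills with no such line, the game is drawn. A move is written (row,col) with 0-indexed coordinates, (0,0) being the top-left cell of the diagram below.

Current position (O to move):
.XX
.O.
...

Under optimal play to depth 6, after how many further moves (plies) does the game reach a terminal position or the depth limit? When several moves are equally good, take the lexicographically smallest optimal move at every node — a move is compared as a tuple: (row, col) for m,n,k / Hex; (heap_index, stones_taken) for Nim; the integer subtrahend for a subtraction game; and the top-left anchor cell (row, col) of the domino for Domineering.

PV length from [.XX/.O./...]: 6 plies

[.XX/.O./...] O move#1: (0,0):+0/OXX/.O./...*, (1,0):-1/.XX/OO./..., (1,2):-1/.XX/.OO/..., (2,0):-1/.XX/.O./O.., (2,1):-1/.XX/.O./.O., (2,2):-1/.XX/.O./..O
[OXX/.O./...] X move#2: (1,0):-1/OXX/XO./..., (1,2):-1/OXX/.OX/..., (2,0):-1/OXX/.O./X.., (2,1):-1/OXX/.O./.X., (2,2):+0/OXX/.O./..X*
[OXX/.O./..X] O move#3: (1,0):-1/OXX/OO./..X, (1,2):+0/OXX/.OO/..X*, (2,0):-1/OXX/.O./O.X, (2,1):-1/OXX/.O./.OX
[OXX/.OO/..X] X move#4: (1,0):+0/OXX/XOO/..X*, (2,0):-1/OXX/.OO/X.X, (2,1):-1/OXX/.OO/.XX
[OXX/XOO/..X] O move#5: (2,0):+0/OXX/XOO/O.X*, (2,1):+0/OXX/XOO/.OX
[OXX/XOO/O.X] X move#6: (2,1):+0/OXX/XOO/OXX*
[OXX/XOO/OXX] end (terminal +0, O#7); searched .XX/.O./... to 6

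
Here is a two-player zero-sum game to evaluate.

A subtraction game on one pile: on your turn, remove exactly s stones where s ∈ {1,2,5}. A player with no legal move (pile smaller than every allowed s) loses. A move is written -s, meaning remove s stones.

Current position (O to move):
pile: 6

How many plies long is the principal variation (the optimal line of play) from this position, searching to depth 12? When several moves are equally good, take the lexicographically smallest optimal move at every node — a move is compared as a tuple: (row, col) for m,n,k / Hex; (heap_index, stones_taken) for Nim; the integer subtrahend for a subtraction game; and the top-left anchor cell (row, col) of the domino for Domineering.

PV length from [6]: 4 plies

p1 O@[6]: -1[5]-1* -2[4]-1 -5[1]-1
p2 X@[5]: -1[4]-1 -2[3]+1* -5[0]+1
p3 O@[3]: -1[2]-1* -2[1]-1
p4 X@[2]: -1[1]-1 -2[0]+1*
p5 O@[0] terminal -1; root [6] d12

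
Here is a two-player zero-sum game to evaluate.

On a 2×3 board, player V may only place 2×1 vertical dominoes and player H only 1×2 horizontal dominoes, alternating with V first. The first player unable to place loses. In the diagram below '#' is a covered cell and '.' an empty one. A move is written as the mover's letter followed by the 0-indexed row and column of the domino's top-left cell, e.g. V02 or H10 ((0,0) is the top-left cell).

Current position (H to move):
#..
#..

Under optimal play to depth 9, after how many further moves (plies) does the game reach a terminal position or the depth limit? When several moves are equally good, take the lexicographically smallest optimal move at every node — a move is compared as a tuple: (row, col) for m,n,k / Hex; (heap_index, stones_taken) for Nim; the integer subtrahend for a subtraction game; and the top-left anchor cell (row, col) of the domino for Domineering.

[#../#..] H move#1: H01:+1/###/#..*, H11:+1/#../###
[###/#..] end (terminal -1, V#2); searched #../#.. to 9

PV length from [#../#..]: 1 ply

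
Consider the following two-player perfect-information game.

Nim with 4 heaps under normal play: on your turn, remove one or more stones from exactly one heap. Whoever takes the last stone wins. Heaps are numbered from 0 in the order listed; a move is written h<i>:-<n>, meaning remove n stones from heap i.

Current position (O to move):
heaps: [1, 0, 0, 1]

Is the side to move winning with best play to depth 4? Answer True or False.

[(1,0,0,1)] O move#1: h0:-1:-1/(0,0,0,1)*, h3:-1:-1/(1,0,0,0)
[(0,0,0,1)] X move#2: h3:-1:+1/(0,0,0,0)*
[(0,0,0,0)] end (terminal -1, O#3); searched (1,0,0,1) to 4

O winning at [(1,0,0,1)]: False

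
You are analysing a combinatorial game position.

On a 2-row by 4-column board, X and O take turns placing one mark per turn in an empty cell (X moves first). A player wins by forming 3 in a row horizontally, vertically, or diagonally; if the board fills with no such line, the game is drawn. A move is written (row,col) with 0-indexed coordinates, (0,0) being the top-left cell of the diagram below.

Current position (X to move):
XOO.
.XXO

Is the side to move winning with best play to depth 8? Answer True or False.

X winning at [XOO./.XXO]: True

[XOO./.XXO] X move#1: (0,3):+0/XOOX/.XXO, (1,0):+1/XOO./XXXO*
[XOO./XXXO] end (terminal -1, O#2); searched XOO./.XXO to 8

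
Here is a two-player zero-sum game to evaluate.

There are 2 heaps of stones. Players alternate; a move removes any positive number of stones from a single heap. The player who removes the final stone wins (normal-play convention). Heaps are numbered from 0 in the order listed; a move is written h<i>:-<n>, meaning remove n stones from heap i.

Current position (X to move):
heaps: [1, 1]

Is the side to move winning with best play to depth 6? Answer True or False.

[(1,1)] X move#1: h0:-1:-1/(0,1)*, h1:-1:-1/(1,0)
[(0,1)] O move#2: h1:-1:+1/(0,0)*
[(0,0)] end (terminal -1, X#3); searched (1,1) to 6

X winning at [(1,1)]: False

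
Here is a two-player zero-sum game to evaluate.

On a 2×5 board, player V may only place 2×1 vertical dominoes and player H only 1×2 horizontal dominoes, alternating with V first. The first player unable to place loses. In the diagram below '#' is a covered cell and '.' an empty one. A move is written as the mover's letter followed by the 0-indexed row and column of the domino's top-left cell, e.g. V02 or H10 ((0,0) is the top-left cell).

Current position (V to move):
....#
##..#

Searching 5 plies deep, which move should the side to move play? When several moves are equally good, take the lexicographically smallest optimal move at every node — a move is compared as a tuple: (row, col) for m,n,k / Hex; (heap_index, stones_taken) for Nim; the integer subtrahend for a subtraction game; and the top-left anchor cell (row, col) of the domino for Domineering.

ply 1, V at ....#/##..# | V02=+1→..#.#/###.#*; V03=-1→...##/##.##
ply 2, H at ..#.#/###.# | H00=-1→###.#/###.#*
ply 3, V at ###.#/###.# | V03=+1→#####/#####*
ply 4: #####/##### is terminal -1 (H); from ....#/##..# depth 5

V's best at [....#/##..#]: V02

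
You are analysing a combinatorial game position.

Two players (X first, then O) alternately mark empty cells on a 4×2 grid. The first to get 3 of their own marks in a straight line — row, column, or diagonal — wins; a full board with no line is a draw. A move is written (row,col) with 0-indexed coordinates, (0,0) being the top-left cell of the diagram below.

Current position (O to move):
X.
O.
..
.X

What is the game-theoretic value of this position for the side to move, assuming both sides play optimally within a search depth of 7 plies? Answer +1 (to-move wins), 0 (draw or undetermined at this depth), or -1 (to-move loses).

[X./O./../.X] O move#1: (0,1):+0/XO/O./../.X*, (1,1):+0/X./OO/../.X, (2,0):+0/X./O./O./.X, (2,1):+0/X./O./.O/.X, (3,0):+0/X./O./../OX
[XO/O./../.X] X move#2: (1,1):+0/XO/OX/../.X*, (2,0):+0/XO/O./X./.X, (2,1):+0/XO/O./.X/.X, (3,0):+0/XO/O./../XX
[XO/OX/../.X] O move#3: (2,0):-1/XO/OX/O./.X, (2,1):+0/XO/OX/.O/.X*, (3,0):-1/XO/OX/../OX
[XO/OX/.O/.X] X move#4: (2,0):+0/XO/OX/XO/.X*, (3,0):+0/XO/OX/.O/XX
[XO/OX/XO/.X] O move#5: (3,0):+0/XO/OX/XO/OX*
[XO/OX/XO/OX] end (terminal +0, X#6); searched X./O./../.X to 7

value(X./O./../.X, O) = 0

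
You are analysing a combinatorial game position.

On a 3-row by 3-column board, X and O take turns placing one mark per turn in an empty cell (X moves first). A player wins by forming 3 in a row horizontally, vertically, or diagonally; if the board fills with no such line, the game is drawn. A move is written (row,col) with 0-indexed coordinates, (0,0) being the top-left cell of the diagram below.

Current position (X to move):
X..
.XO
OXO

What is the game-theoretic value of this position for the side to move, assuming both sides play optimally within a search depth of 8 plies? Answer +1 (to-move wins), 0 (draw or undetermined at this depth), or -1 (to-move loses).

value(X../.XO/OXO, X) = +1

ply 1, X at X../.XO/OXO | (0,1)=+1→XX./.XO/OXO*; (0,2)=+0→X.X/.XO/OXO; (1,0)=-1→X../XXO/OXO
ply 2: XX./.XO/OXO is terminal -1 (O); from X../.XO/OXO depth 8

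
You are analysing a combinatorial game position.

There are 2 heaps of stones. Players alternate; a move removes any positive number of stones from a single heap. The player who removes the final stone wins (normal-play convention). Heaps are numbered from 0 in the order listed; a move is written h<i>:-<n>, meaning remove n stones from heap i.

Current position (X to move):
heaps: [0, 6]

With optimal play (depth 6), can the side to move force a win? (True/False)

X winning at [(0,6)]: True

ply 1, X at (0,6) | h1:-1=-1→(0,5); h1:-2=-1→(0,4); h1:-3=-1→(0,3); h1:-4=-1→(0,2); h1:-5=-1→(0,1); h1:-6=+1→(0,0)*
ply 2: (0,0) is terminal -1 (O); from (0,6) depth 6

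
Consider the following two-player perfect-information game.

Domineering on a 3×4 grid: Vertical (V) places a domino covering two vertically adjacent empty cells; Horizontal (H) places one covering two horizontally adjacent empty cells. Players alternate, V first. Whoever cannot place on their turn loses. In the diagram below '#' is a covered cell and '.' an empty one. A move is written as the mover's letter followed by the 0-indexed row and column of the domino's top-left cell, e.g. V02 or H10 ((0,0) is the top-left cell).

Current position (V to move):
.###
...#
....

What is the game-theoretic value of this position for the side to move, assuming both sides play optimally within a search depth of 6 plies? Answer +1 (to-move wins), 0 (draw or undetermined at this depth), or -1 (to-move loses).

ply 1, V at .###/...#/.... | V00=-1→####/#..#/....; V10=-1→.###/#..#/#...; V11=+1→.###/.#.#/.#..*; V12=-1→.###/..##/..#.
ply 2, H at .###/.#.#/.#.. | H22=-1→.###/.#.#/.###*
ply 3, V at .###/.#.#/.### | V00=+1→####/##.#/.###*; V10=+1→.###/##.#/####
ply 4: ####/##.#/.### is terminal -1 (H); from .###/...#/.... depth 6

value(.###/...#/...., V) = +1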